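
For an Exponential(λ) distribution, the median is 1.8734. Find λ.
λ = 0.3700

For X ~ Exponential(λ), the CDF is F(x) = 1 - e^(-λx).
The median m satisfies F(m) = 0.5:
1 - e^(-λm) = 0.5
e^(-λm) = 0.5
λm = ln(2)
m = ln(2) / λ

Given m = 1.8734:
λ = ln(2) / 1.8734 = 0.693147 / 1.8734 = 0.3700

Verification: ln(2) / 0.3700 = 1.8734 ✓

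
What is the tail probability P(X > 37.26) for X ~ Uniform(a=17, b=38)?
0.035238

We have X ~ Uniform(a=17, b=38).

P(X > 37.26) = 1 - P(X ≤ 37.26)
                = 1 - F(37.26)
                = 1 - 0.964762
                = 0.035238

So there's approximately a 3.5% chance that X exceeds 37.26.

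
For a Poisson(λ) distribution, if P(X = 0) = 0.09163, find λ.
λ = 2.3900

For a Poisson(λ) distribution, the PMF at 0 is:
P(X = 0) = λ^0 e^(-λ) / 0! = e^(-λ)

Given P(X = 0) = 0.09163:
e^(-λ) = 0.09163
-λ = ln(0.09163)
λ = -ln(0.09163) = 2.3900

Verification: e^(-2.3900) = 0.09163 ✓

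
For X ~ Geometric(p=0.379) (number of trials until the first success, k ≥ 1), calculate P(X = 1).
0.379000

We have X ~ Geometric(p=0.379) (number of trials until the first success, k ≥ 1).

For a Geometric distribution, the PMF gives us the probability of each outcome.

Using the PMF formula:
P(X = 1) = 0.379000

Rounded to 4 decimal places: 0.3790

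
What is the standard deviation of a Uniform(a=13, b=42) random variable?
8.3716

We have X ~ Uniform(a=13, b=42).

For a Uniform distribution with a=13, b=42:
σ = √Var(X) = 8.3716

The standard deviation is the square root of the variance.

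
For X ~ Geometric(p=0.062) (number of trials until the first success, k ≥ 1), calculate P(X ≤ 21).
0.739229

We have X ~ Geometric(p=0.062) (number of trials until the first success, k ≥ 1).

The CDF gives us P(X ≤ k).

Using the CDF:
P(X ≤ 21) = 0.739229

This means there's approximately a 73.9% chance that X is at most 21.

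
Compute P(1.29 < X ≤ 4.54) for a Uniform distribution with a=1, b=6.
0.650000

We have X ~ Uniform(a=1, b=6).

To find P(1.29 < X ≤ 4.54), we use:
P(1.29 < X ≤ 4.54) = P(X ≤ 4.54) - P(X ≤ 1.29)
                 = F(4.54) - F(1.29)
                 = 0.708000 - 0.058000
                 = 0.650000

So there's approximately a 65.0% chance that X falls in this range.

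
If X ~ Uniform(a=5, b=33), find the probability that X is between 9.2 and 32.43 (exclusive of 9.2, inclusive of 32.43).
0.829643

We have X ~ Uniform(a=5, b=33).

To find P(9.2 < X ≤ 32.43), we use:
P(9.2 < X ≤ 32.43) = P(X ≤ 32.43) - P(X ≤ 9.2)
                 = F(32.43) - F(9.2)
                 = 0.979643 - 0.150000
                 = 0.829643

So there's approximately a 83.0% chance that X falls in this range.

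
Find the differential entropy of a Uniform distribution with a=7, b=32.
3.2189 nats

We have X ~ Uniform(a=7, b=32).

The differential entropy measures the uncertainty or information content of the distribution.

For a Uniform distribution with a=7, b=32:
h(X) = 3.2189 nats

(In bits, this would be 4.6439 bits.)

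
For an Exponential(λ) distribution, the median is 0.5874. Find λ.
λ = 1.1800

For X ~ Exponential(λ), the CDF is F(x) = 1 - e^(-λx).
The median m satisfies F(m) = 0.5:
1 - e^(-λm) = 0.5
e^(-λm) = 0.5
λm = ln(2)
m = ln(2) / λ

Given m = 0.5874:
λ = ln(2) / 0.5874 = 0.693147 / 0.5874 = 1.1800

Verification: ln(2) / 1.1800 = 0.5874 ✓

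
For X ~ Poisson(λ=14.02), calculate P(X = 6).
0.008597

We have X ~ Poisson(λ=14.02).

For a Poisson distribution, the PMF gives us the probability of each outcome.

Using the PMF formula:
P(X = 6) = 0.008597

Rounded to 4 decimal places: 0.0086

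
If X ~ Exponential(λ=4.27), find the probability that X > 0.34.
0.234148

We have X ~ Exponential(λ=4.27).

P(X > 0.34) = 1 - P(X ≤ 0.34)
                = 1 - F(0.34)
                = 1 - 0.765852
                = 0.234148

So there's approximately a 23.4% chance that X exceeds 0.34.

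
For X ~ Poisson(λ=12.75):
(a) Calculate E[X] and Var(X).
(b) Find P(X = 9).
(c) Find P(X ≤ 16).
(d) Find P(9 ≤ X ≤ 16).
(a) E[X] = 12.7500, Var(X) = 12.7500
(b) P(X = 9) = 0.071215
(c) P(X ≤ 16) = 0.852939
(d) P(9 ≤ X ≤ 16) = 0.741187

We have X ~ Poisson(λ=12.75).

(a) Moments:
E[X] = 12.7500
Var(X) = 12.7500
σ = √Var(X) = 3.5707

(b) Point probability using PMF:
P(X = 9) = 0.071215

(c) Cumulative probability using CDF:
P(X ≤ 16) = F(16) = 0.852939

(d) Range probability:
P(9 ≤ X ≤ 16) = P(X ≤ 16) - P(X ≤ 8)
                   = F(16) - F(8)
                   = 0.852939 - 0.111752
                   = 0.741187

This means approximately 74.1% of outcomes fall in the interval [9, 16].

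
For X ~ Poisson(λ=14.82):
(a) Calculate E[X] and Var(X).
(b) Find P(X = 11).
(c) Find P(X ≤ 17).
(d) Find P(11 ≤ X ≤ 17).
(a) E[X] = 14.8200, Var(X) = 14.8200
(b) P(X = 11) = 0.069491
(c) P(X ≤ 17) = 0.763923
(d) P(11 ≤ X ≤ 17) = 0.636443

We have X ~ Poisson(λ=14.82).

(a) Moments:
E[X] = 14.8200
Var(X) = 14.8200
σ = √Var(X) = 3.8497

(b) Point probability using PMF:
P(X = 11) = 0.069491

(c) Cumulative probability using CDF:
P(X ≤ 17) = F(17) = 0.763923

(d) Range probability:
P(11 ≤ X ≤ 17) = P(X ≤ 17) - P(X ≤ 10)
                   = F(17) - F(10)
                   = 0.763923 - 0.127480
                   = 0.636443

This means approximately 63.6% of outcomes fall in the interval [11, 17].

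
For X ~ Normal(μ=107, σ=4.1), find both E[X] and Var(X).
E[X] = 107.0000, Var(X) = 16.8100

We have X ~ Normal(μ=107, σ=4.1).

For a Normal distribution with μ=107, σ=4.1:

Expected value:
E[X] = 107.0000

Variance:
Var(X) = 16.8100

Standard deviation:
σ = √Var(X) = 4.1000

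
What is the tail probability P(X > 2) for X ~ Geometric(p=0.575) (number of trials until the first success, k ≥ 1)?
0.180625

We have X ~ Geometric(p=0.575) (number of trials until the first success, k ≥ 1).

P(X > 2) = 1 - P(X ≤ 2)
                = 1 - F(2)
                = 1 - 0.819375
                = 0.180625

So there's approximately a 18.1% chance that X exceeds 2.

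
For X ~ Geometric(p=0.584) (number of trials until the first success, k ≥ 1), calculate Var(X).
1.2197

We have X ~ Geometric(p=0.584) (number of trials until the first success, k ≥ 1).

For a Geometric distribution with p=0.584 (number of trials until the first success, k ≥ 1):
Var(X) = 1.2197

The variance measures the spread of the distribution around the mean.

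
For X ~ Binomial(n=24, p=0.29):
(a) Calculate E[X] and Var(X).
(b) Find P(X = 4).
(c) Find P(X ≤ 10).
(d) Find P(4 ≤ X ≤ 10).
(a) E[X] = 6.9600, Var(X) = 4.9416
(b) P(X = 4) = 0.079640
(c) P(X ≤ 10) = 0.940335
(d) P(4 ≤ X ≤ 10) = 0.887889

We have X ~ Binomial(n=24, p=0.29).

(a) Moments:
E[X] = 6.9600
Var(X) = 4.9416
σ = √Var(X) = 2.2230

(b) Point probability using PMF:
P(X = 4) = 0.079640

(c) Cumulative probability using CDF:
P(X ≤ 10) = F(10) = 0.940335

(d) Range probability:
P(4 ≤ X ≤ 10) = P(X ≤ 10) - P(X ≤ 3)
                   = F(10) - F(3)
                   = 0.940335 - 0.052447
                   = 0.887889

This means approximately 88.8% of outcomes fall in the interval [4, 10].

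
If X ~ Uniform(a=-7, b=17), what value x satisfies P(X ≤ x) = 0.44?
3.5600

We have X ~ Uniform(a=-7, b=17).

We want to find x such that P(X ≤ x) = 0.44.

This is the 44th percentile, which means 44% of values fall below this point.

Using the inverse CDF (quantile function):
x = F⁻¹(0.44) = 3.5600

Verification: P(X ≤ 3.5600) = 0.44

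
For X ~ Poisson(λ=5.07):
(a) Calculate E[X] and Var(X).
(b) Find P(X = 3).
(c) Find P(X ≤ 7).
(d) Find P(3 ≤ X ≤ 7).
(a) E[X] = 5.0700, Var(X) = 5.0700
(b) P(X = 3) = 0.136458
(c) P(X ≤ 7) = 0.859216
(d) P(3 ≤ X ≤ 7) = 0.740337

We have X ~ Poisson(λ=5.07).

(a) Moments:
E[X] = 5.0700
Var(X) = 5.0700
σ = √Var(X) = 2.2517

(b) Point probability using PMF:
P(X = 3) = 0.136458

(c) Cumulative probability using CDF:
P(X ≤ 7) = F(7) = 0.859216

(d) Range probability:
P(3 ≤ X ≤ 7) = P(X ≤ 7) - P(X ≤ 2)
                   = F(7) - F(2)
                   = 0.859216 - 0.118879
                   = 0.740337

This means approximately 74.0% of outcomes fall in the interval [3, 7].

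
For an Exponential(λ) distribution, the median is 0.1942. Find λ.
λ = 3.5692

For X ~ Exponential(λ), the CDF is F(x) = 1 - e^(-λx).
The median m satisfies F(m) = 0.5:
1 - e^(-λm) = 0.5
e^(-λm) = 0.5
λm = ln(2)
m = ln(2) / λ

Given m = 0.1942:
λ = ln(2) / 0.1942 = 0.693147 / 0.1942 = 3.5692

Verification: ln(2) / 3.5692 = 0.1942 ✓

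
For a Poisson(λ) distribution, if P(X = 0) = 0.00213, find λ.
λ = 6.1516

For a Poisson(λ) distribution, the PMF at 0 is:
P(X = 0) = λ^0 e^(-λ) / 0! = e^(-λ)

Given P(X = 0) = 0.00213:
e^(-λ) = 0.00213
-λ = ln(0.00213)
λ = -ln(0.00213) = 6.1516

Verification: e^(-6.1516) = 0.00213 ✓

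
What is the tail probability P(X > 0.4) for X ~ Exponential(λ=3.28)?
0.269281

We have X ~ Exponential(λ=3.28).

P(X > 0.4) = 1 - P(X ≤ 0.4)
                = 1 - F(0.4)
                = 1 - 0.730719
                = 0.269281

So there's approximately a 26.9% chance that X exceeds 0.4.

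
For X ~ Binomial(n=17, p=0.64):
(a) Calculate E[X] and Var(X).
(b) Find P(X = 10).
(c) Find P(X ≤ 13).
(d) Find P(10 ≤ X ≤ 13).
(a) E[X] = 10.8800, Var(X) = 3.9168
(b) P(X = 10) = 0.175708
(c) P(X ≤ 13) = 0.911458
(d) P(10 ≤ X ≤ 13) = 0.672000

We have X ~ Binomial(n=17, p=0.64).

(a) Moments:
E[X] = 10.8800
Var(X) = 3.9168
σ = √Var(X) = 1.9791

(b) Point probability using PMF:
P(X = 10) = 0.175708

(c) Cumulative probability using CDF:
P(X ≤ 13) = F(13) = 0.911458

(d) Range probability:
P(10 ≤ X ≤ 13) = P(X ≤ 13) - P(X ≤ 9)
                   = F(13) - F(9)
                   = 0.911458 - 0.239457
                   = 0.672000

This means approximately 67.2% of outcomes fall in the interval [10, 13].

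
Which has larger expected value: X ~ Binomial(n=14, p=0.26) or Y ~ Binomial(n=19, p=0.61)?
Y has larger mean (11.5900 > 3.6400)

Compute the expected value for each distribution:

X ~ Binomial(n=14, p=0.26):
E[X] = 3.6400

Y ~ Binomial(n=19, p=0.61):
E[Y] = 11.5900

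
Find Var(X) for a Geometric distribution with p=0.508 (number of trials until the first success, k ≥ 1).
1.9065

We have X ~ Geometric(p=0.508) (number of trials until the first success, k ≥ 1).

For a Geometric distribution with p=0.508 (number of trials until the first success, k ≥ 1):
Var(X) = 1.9065

The variance measures the spread of the distribution around the mean.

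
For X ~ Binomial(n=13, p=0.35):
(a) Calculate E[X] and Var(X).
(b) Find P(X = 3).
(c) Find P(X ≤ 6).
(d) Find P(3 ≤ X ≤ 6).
(a) E[X] = 4.5500, Var(X) = 2.9575
(b) P(X = 3) = 0.165084
(c) P(X ≤ 6) = 0.870532
(d) P(3 ≤ X ≤ 6) = 0.757340

We have X ~ Binomial(n=13, p=0.35).

(a) Moments:
E[X] = 4.5500
Var(X) = 2.9575
σ = √Var(X) = 1.7197

(b) Point probability using PMF:
P(X = 3) = 0.165084

(c) Cumulative probability using CDF:
P(X ≤ 6) = F(6) = 0.870532

(d) Range probability:
P(3 ≤ X ≤ 6) = P(X ≤ 6) - P(X ≤ 2)
                   = F(6) - F(2)
                   = 0.870532 - 0.113191
                   = 0.757340

This means approximately 75.7% of outcomes fall in the interval [3, 6].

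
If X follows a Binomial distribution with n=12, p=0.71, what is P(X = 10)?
0.180686

We have X ~ Binomial(n=12, p=0.71).

For a Binomial distribution, the PMF gives us the probability of each outcome.

Using the PMF formula:
P(X = 10) = 0.180686

Rounded to 4 decimal places: 0.1807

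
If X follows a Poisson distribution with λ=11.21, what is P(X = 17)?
0.026533

We have X ~ Poisson(λ=11.21).

For a Poisson distribution, the PMF gives us the probability of each outcome.

Using the PMF formula:
P(X = 17) = 0.026533

Rounded to 4 decimal places: 0.0265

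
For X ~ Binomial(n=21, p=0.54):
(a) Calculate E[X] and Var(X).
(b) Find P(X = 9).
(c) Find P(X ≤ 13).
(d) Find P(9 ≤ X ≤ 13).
(a) E[X] = 11.3400, Var(X) = 5.2164
(b) P(X = 9) = 0.103011
(c) P(X ≤ 13) = 0.827522
(d) P(9 ≤ X ≤ 13) = 0.720545

We have X ~ Binomial(n=21, p=0.54).

(a) Moments:
E[X] = 11.3400
Var(X) = 5.2164
σ = √Var(X) = 2.2839

(b) Point probability using PMF:
P(X = 9) = 0.103011

(c) Cumulative probability using CDF:
P(X ≤ 13) = F(13) = 0.827522

(d) Range probability:
P(9 ≤ X ≤ 13) = P(X ≤ 13) - P(X ≤ 8)
                   = F(13) - F(8)
                   = 0.827522 - 0.106977
                   = 0.720545

This means approximately 72.1% of outcomes fall in the interval [9, 13].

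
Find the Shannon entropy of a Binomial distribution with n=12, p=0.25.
1.8100 nats

We have X ~ Binomial(n=12, p=0.25).

The Shannon entropy measures the uncertainty or information content of the distribution.

For a Binomial distribution with n=12, p=0.25:
H(X) = 1.8100 nats

(In bits, this would be 2.6113 bits.)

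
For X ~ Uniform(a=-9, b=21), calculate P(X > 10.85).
0.338333

We have X ~ Uniform(a=-9, b=21).

P(X > 10.85) = 1 - P(X ≤ 10.85)
                = 1 - F(10.85)
                = 1 - 0.661667
                = 0.338333

So there's approximately a 33.8% chance that X exceeds 10.85.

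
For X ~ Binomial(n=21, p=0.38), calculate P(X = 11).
0.070626

We have X ~ Binomial(n=21, p=0.38).

For a Binomial distribution, the PMF gives us the probability of each outcome.

Using the PMF formula:
P(X = 11) = 0.070626

Rounded to 4 decimal places: 0.0706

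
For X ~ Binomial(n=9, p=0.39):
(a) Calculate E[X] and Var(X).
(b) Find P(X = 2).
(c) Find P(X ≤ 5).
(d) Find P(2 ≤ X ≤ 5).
(a) E[X] = 3.5100, Var(X) = 2.1411
(b) P(X = 2) = 0.172084
(c) P(X ≤ 5) = 0.911380
(d) P(2 ≤ X ≤ 5) = 0.832397

We have X ~ Binomial(n=9, p=0.39).

(a) Moments:
E[X] = 3.5100
Var(X) = 2.1411
σ = √Var(X) = 1.4632

(b) Point probability using PMF:
P(X = 2) = 0.172084

(c) Cumulative probability using CDF:
P(X ≤ 5) = F(5) = 0.911380

(d) Range probability:
P(2 ≤ X ≤ 5) = P(X ≤ 5) - P(X ≤ 1)
                   = F(5) - F(1)
                   = 0.911380 - 0.078983
                   = 0.832397

This means approximately 83.2% of outcomes fall in the interval [2, 5].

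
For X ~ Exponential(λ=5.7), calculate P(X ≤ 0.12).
0.495405

We have X ~ Exponential(λ=5.7).

The CDF gives us P(X ≤ k).

Using the CDF:
P(X ≤ 0.12) = 0.495405

This means there's approximately a 49.5% chance that X is at most 0.12.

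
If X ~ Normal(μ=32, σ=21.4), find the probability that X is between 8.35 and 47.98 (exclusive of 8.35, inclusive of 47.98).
0.637837

We have X ~ Normal(μ=32, σ=21.4).

To find P(8.35 < X ≤ 47.98), we use:
P(8.35 < X ≤ 47.98) = P(X ≤ 47.98) - P(X ≤ 8.35)
                 = F(47.98) - F(8.35)
                 = 0.772386 - 0.134549
                 = 0.637837

So there's approximately a 63.8% chance that X falls in this range.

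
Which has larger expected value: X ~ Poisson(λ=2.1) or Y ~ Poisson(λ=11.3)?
Y has larger mean (11.3000 > 2.1000)

Compute the expected value for each distribution:

X ~ Poisson(λ=2.1):
E[X] = 2.1000

Y ~ Poisson(λ=11.3):
E[Y] = 11.3000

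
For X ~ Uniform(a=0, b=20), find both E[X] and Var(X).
E[X] = 10.0000, Var(X) = 33.3333

We have X ~ Uniform(a=0, b=20).

For a Uniform distribution with a=0, b=20:

Expected value:
E[X] = 10.0000

Variance:
Var(X) = 33.3333

Standard deviation:
σ = √Var(X) = 5.7735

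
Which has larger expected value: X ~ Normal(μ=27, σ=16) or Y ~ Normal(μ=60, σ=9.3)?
Y has larger mean (60.0000 > 27.0000)

Compute the expected value for each distribution:

X ~ Normal(μ=27, σ=16):
E[X] = 27.0000

Y ~ Normal(μ=60, σ=9.3):
E[Y] = 60.0000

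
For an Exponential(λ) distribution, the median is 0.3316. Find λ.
λ = 2.0903

For X ~ Exponential(λ), the CDF is F(x) = 1 - e^(-λx).
The median m satisfies F(m) = 0.5:
1 - e^(-λm) = 0.5
e^(-λm) = 0.5
λm = ln(2)
m = ln(2) / λ

Given m = 0.3316:
λ = ln(2) / 0.3316 = 0.693147 / 0.3316 = 2.0903

Verification: ln(2) / 2.0903 = 0.3316 ✓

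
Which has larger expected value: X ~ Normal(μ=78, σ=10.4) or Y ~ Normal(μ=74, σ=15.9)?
X has larger mean (78.0000 > 74.0000)

Compute the expected value for each distribution:

X ~ Normal(μ=78, σ=10.4):
E[X] = 78.0000

Y ~ Normal(μ=74, σ=15.9):
E[Y] = 74.0000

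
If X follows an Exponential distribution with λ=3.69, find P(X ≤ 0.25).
0.602476

We have X ~ Exponential(λ=3.69).

The CDF gives us P(X ≤ k).

Using the CDF:
P(X ≤ 0.25) = 0.602476

This means there's approximately a 60.2% chance that X is at most 0.25.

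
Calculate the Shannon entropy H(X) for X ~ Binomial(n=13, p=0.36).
1.9640 nats

We have X ~ Binomial(n=13, p=0.36).

The Shannon entropy measures the uncertainty or information content of the distribution.

For a Binomial distribution with n=13, p=0.36:
H(X) = 1.9640 nats

(In bits, this would be 2.8335 bits.)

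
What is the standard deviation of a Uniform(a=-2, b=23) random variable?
7.2169

We have X ~ Uniform(a=-2, b=23).

For a Uniform distribution with a=-2, b=23:
σ = √Var(X) = 7.2169

The standard deviation is the square root of the variance.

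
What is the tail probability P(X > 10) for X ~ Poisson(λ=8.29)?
0.213904

We have X ~ Poisson(λ=8.29).

P(X > 10) = 1 - P(X ≤ 10)
                = 1 - F(10)
                = 1 - 0.786096
                = 0.213904

So there's approximately a 21.4% chance that X exceeds 10.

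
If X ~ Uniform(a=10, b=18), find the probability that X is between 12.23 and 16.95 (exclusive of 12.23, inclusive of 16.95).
0.590000

We have X ~ Uniform(a=10, b=18).

To find P(12.23 < X ≤ 16.95), we use:
P(12.23 < X ≤ 16.95) = P(X ≤ 16.95) - P(X ≤ 12.23)
                 = F(16.95) - F(12.23)
                 = 0.868750 - 0.278750
                 = 0.590000

So there's approximately a 59.0% chance that X falls in this range.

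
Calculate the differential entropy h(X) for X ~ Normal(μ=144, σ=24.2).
4.6053 nats

We have X ~ Normal(μ=144, σ=24.2).

The differential entropy measures the uncertainty or information content of the distribution.

For a Normal distribution with μ=144, σ=24.2:
h(X) = 4.6053 nats

(In bits, this would be 6.6440 bits.)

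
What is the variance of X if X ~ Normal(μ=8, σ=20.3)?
412.0900

We have X ~ Normal(μ=8, σ=20.3).

For a Normal distribution with μ=8, σ=20.3:
Var(X) = 412.0900

The variance measures the spread of the distribution around the mean.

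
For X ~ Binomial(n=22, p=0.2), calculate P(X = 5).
0.189756

We have X ~ Binomial(n=22, p=0.2).

For a Binomial distribution, the PMF gives us the probability of each outcome.

Using the PMF formula:
P(X = 5) = 0.189756

Rounded to 4 decimal places: 0.1898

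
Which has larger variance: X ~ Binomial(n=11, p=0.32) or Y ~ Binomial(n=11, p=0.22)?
X has larger variance (2.3936 > 1.8876)

Compute the variance for each distribution:

X ~ Binomial(n=11, p=0.32):
Var(X) = 2.3936

Y ~ Binomial(n=11, p=0.22):
Var(Y) = 1.8876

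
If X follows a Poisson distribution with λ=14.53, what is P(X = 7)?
0.013278

We have X ~ Poisson(λ=14.53).

For a Poisson distribution, the PMF gives us the probability of each outcome.

Using the PMF formula:
P(X = 7) = 0.013278

Rounded to 4 decimal places: 0.0133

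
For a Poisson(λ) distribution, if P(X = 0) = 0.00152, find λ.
λ = 6.4890

For a Poisson(λ) distribution, the PMF at 0 is:
P(X = 0) = λ^0 e^(-λ) / 0! = e^(-λ)

Given P(X = 0) = 0.00152:
e^(-λ) = 0.00152
-λ = ln(0.00152)
λ = -ln(0.00152) = 6.4890

Verification: e^(-6.4890) = 0.00152 ✓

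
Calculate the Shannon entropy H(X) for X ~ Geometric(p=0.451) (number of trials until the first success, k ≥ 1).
1.5262 nats

We have X ~ Geometric(p=0.451) (number of trials until the first success, k ≥ 1).

The Shannon entropy measures the uncertainty or information content of the distribution.

For a Geometric distribution with p=0.451 (number of trials until the first success, k ≥ 1):
H(X) = 1.5262 nats

(In bits, this would be 2.2019 bits.)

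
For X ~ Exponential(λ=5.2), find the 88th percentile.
0.4077

We have X ~ Exponential(λ=5.2).

We want to find x such that P(X ≤ x) = 0.88.

This is the 88th percentile, which means 88% of values fall below this point.

Using the inverse CDF (quantile function):
x = F⁻¹(0.88) = 0.4077

Verification: P(X ≤ 0.4077) = 0.88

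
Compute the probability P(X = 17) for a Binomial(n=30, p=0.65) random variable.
0.093481

We have X ~ Binomial(n=30, p=0.65).

For a Binomial distribution, the PMF gives us the probability of each outcome.

Using the PMF formula:
P(X = 17) = 0.093481

Rounded to 4 decimal places: 0.0935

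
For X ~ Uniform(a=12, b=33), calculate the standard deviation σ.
6.0622

We have X ~ Uniform(a=12, b=33).

For a Uniform distribution with a=12, b=33:
σ = √Var(X) = 6.0622

The standard deviation is the square root of the variance.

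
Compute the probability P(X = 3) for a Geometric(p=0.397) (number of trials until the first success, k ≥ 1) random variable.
0.144353

We have X ~ Geometric(p=0.397) (number of trials until the first success, k ≥ 1).

For a Geometric distribution, the PMF gives us the probability of each outcome.

Using the PMF formula:
P(X = 3) = 0.144353

Rounded to 4 decimal places: 0.1444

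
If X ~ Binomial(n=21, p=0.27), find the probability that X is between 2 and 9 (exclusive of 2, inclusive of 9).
0.914806

We have X ~ Binomial(n=21, p=0.27).

To find P(2 < X ≤ 9), we use:
P(2 < X ≤ 9) = P(X ≤ 9) - P(X ≤ 2)
                 = F(9) - F(2)
                 = 0.965359 - 0.050554
                 = 0.914806

So there's approximately a 91.5% chance that X falls in this range.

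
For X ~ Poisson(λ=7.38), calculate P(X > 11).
0.072415

We have X ~ Poisson(λ=7.38).

P(X > 11) = 1 - P(X ≤ 11)
                = 1 - F(11)
                = 1 - 0.927585
                = 0.072415

So there's approximately a 7.2% chance that X exceeds 11.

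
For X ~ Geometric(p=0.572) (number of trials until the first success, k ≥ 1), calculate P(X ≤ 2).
0.816816

We have X ~ Geometric(p=0.572) (number of trials until the first success, k ≥ 1).

The CDF gives us P(X ≤ k).

Using the CDF:
P(X ≤ 2) = 0.816816

This means there's approximately a 81.7% chance that X is at most 2.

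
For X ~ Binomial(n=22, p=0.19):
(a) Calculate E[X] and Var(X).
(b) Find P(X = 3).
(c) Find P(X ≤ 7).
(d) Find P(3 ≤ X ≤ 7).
(a) E[X] = 4.1800, Var(X) = 3.3858
(b) P(X = 3) = 0.192751
(c) P(X ≤ 7) = 0.957025
(d) P(3 ≤ X ≤ 7) = 0.774022

We have X ~ Binomial(n=22, p=0.19).

(a) Moments:
E[X] = 4.1800
Var(X) = 3.3858
σ = √Var(X) = 1.8401

(b) Point probability using PMF:
P(X = 3) = 0.192751

(c) Cumulative probability using CDF:
P(X ≤ 7) = F(7) = 0.957025

(d) Range probability:
P(3 ≤ X ≤ 7) = P(X ≤ 7) - P(X ≤ 2)
                   = F(7) - F(2)
                   = 0.957025 - 0.183002
                   = 0.774022

This means approximately 77.4% of outcomes fall in the interval [3, 7].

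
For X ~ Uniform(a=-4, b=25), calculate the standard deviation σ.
8.3716

We have X ~ Uniform(a=-4, b=25).

For a Uniform distribution with a=-4, b=25:
σ = √Var(X) = 8.3716

The standard deviation is the square root of the variance.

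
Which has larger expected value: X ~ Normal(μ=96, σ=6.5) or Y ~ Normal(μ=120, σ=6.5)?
Y has larger mean (120.0000 > 96.0000)

Compute the expected value for each distribution:

X ~ Normal(μ=96, σ=6.5):
E[X] = 96.0000

Y ~ Normal(μ=120, σ=6.5):
E[Y] = 120.0000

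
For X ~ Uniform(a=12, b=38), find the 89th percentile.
35.1400

We have X ~ Uniform(a=12, b=38).

We want to find x such that P(X ≤ x) = 0.89.

This is the 89th percentile, which means 89% of values fall below this point.

Using the inverse CDF (quantile function):
x = F⁻¹(0.89) = 35.1400

Verification: P(X ≤ 35.1400) = 0.89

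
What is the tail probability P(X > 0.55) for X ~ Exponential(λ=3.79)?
0.124369

We have X ~ Exponential(λ=3.79).

P(X > 0.55) = 1 - P(X ≤ 0.55)
                = 1 - F(0.55)
                = 1 - 0.875631
                = 0.124369

So there's approximately a 12.4% chance that X exceeds 0.55.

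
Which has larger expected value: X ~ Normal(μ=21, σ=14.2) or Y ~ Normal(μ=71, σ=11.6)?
Y has larger mean (71.0000 > 21.0000)

Compute the expected value for each distribution:

X ~ Normal(μ=21, σ=14.2):
E[X] = 21.0000

Y ~ Normal(μ=71, σ=11.6):
E[Y] = 71.0000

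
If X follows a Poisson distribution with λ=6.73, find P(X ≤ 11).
0.957922

We have X ~ Poisson(λ=6.73).

The CDF gives us P(X ≤ k).

Using the CDF:
P(X ≤ 11) = 0.957922

This means there's approximately a 95.8% chance that X is at most 11.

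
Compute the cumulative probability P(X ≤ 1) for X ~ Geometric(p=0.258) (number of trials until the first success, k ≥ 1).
0.258000

We have X ~ Geometric(p=0.258) (number of trials until the first success, k ≥ 1).

The CDF gives us P(X ≤ k).

Using the CDF:
P(X ≤ 1) = 0.258000

This means there's approximately a 25.8% chance that X is at most 1.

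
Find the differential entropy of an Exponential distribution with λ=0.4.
1.9163 nats

We have X ~ Exponential(λ=0.4).

The differential entropy measures the uncertainty or information content of the distribution.

For an Exponential distribution with λ=0.4:
h(X) = 1.9163 nats

(In bits, this would be 2.7646 bits.)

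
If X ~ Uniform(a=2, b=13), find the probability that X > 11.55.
0.131818

We have X ~ Uniform(a=2, b=13).

P(X > 11.55) = 1 - P(X ≤ 11.55)
                = 1 - F(11.55)
                = 1 - 0.868182
                = 0.131818

So there's approximately a 13.2% chance that X exceeds 11.55.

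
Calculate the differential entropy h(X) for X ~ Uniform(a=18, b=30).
2.4849 nats

We have X ~ Uniform(a=18, b=30).

The differential entropy measures the uncertainty or information content of the distribution.

For a Uniform distribution with a=18, b=30:
h(X) = 2.4849 nats

(In bits, this would be 3.5850 bits.)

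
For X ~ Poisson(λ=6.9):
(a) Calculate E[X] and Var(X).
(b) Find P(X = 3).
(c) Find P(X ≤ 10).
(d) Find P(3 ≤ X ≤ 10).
(a) E[X] = 6.9000, Var(X) = 6.9000
(b) P(X = 3) = 0.055178
(c) P(X ≤ 10) = 0.908425
(d) P(3 ≤ X ≤ 10) = 0.876473

We have X ~ Poisson(λ=6.9).

(a) Moments:
E[X] = 6.9000
Var(X) = 6.9000
σ = √Var(X) = 2.6268

(b) Point probability using PMF:
P(X = 3) = 0.055178

(c) Cumulative probability using CDF:
P(X ≤ 10) = F(10) = 0.908425

(d) Range probability:
P(3 ≤ X ≤ 10) = P(X ≤ 10) - P(X ≤ 2)
                   = F(10) - F(2)
                   = 0.908425 - 0.031952
                   = 0.876473

This means approximately 87.6% of outcomes fall in the interval [3, 10].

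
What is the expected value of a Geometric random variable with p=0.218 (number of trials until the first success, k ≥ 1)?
4.5872

We have X ~ Geometric(p=0.218) (number of trials until the first success, k ≥ 1).

For a Geometric distribution with p=0.218 (number of trials until the first success, k ≥ 1):
E[X] = 4.5872

This is the expected (average) value of X.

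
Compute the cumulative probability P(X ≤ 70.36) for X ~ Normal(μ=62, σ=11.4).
0.768322

We have X ~ Normal(μ=62, σ=11.4).

The CDF gives us P(X ≤ k).

Using the CDF:
P(X ≤ 70.36) = 0.768322

This means there's approximately a 76.8% chance that X is at most 70.36.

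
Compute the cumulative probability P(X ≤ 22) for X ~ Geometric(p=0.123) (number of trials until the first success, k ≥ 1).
0.944283

We have X ~ Geometric(p=0.123) (number of trials until the first success, k ≥ 1).

The CDF gives us P(X ≤ k).

Using the CDF:
P(X ≤ 22) = 0.944283

This means there's approximately a 94.4% chance that X is at most 22.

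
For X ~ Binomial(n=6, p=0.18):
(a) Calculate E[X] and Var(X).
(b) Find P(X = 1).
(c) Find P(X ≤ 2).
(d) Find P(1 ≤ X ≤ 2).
(a) E[X] = 1.0800, Var(X) = 0.8856
(b) P(X = 1) = 0.400399
(c) P(X ≤ 2) = 0.924137
(d) P(1 ≤ X ≤ 2) = 0.620130

We have X ~ Binomial(n=6, p=0.18).

(a) Moments:
E[X] = 1.0800
Var(X) = 0.8856
σ = √Var(X) = 0.9411

(b) Point probability using PMF:
P(X = 1) = 0.400399

(c) Cumulative probability using CDF:
P(X ≤ 2) = F(2) = 0.924137

(d) Range probability:
P(1 ≤ X ≤ 2) = P(X ≤ 2) - P(X ≤ 0)
                   = F(2) - F(0)
                   = 0.924137 - 0.304007
                   = 0.620130

This means approximately 62.0% of outcomes fall in the interval [1, 2].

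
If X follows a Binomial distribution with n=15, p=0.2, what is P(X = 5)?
0.103182

We have X ~ Binomial(n=15, p=0.2).

For a Binomial distribution, the PMF gives us the probability of each outcome.

Using the PMF formula:
P(X = 5) = 0.103182

Rounded to 4 decimal places: 0.1032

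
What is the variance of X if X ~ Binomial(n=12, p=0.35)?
2.7300

We have X ~ Binomial(n=12, p=0.35).

For a Binomial distribution with n=12, p=0.35:
Var(X) = 2.7300

The variance measures the spread of the distribution around the mean.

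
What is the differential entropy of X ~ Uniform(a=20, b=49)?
3.3673 nats

We have X ~ Uniform(a=20, b=49).

The differential entropy measures the uncertainty or information content of the distribution.

For a Uniform distribution with a=20, b=49:
h(X) = 3.3673 nats

(In bits, this would be 4.8580 bits.)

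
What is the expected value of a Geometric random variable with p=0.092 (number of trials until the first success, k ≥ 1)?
10.8696

We have X ~ Geometric(p=0.092) (number of trials until the first success, k ≥ 1).

For a Geometric distribution with p=0.092 (number of trials until the first success, k ≥ 1):
E[X] = 10.8696

This is the expected (average) value of X.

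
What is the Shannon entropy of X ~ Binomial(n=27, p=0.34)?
2.3180 nats

We have X ~ Binomial(n=27, p=0.34).

The Shannon entropy measures the uncertainty or information content of the distribution.

For a Binomial distribution with n=27, p=0.34:
H(X) = 2.3180 nats

(In bits, this would be 3.3442 bits.)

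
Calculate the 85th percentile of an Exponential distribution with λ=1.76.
1.0779

We have X ~ Exponential(λ=1.76).

We want to find x such that P(X ≤ x) = 0.85.

This is the 85th percentile, which means 85% of values fall below this point.

Using the inverse CDF (quantile function):
x = F⁻¹(0.85) = 1.0779

Verification: P(X ≤ 1.0779) = 0.85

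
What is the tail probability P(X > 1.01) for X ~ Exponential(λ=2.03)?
0.128696

We have X ~ Exponential(λ=2.03).

P(X > 1.01) = 1 - P(X ≤ 1.01)
                = 1 - F(1.01)
                = 1 - 0.871304
                = 0.128696

So there's approximately a 12.9% chance that X exceeds 1.01.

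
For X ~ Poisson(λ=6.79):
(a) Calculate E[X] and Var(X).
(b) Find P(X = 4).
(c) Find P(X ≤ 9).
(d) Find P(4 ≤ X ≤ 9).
(a) E[X] = 6.7900, Var(X) = 6.7900
(b) P(X = 4) = 0.099634
(c) P(X ≤ 9) = 0.851137
(d) P(4 ≤ X ≤ 9) = 0.757746

We have X ~ Poisson(λ=6.79).

(a) Moments:
E[X] = 6.7900
Var(X) = 6.7900
σ = √Var(X) = 2.6058

(b) Point probability using PMF:
P(X = 4) = 0.099634

(c) Cumulative probability using CDF:
P(X ≤ 9) = F(9) = 0.851137

(d) Range probability:
P(4 ≤ X ≤ 9) = P(X ≤ 9) - P(X ≤ 3)
                   = F(9) - F(3)
                   = 0.851137 - 0.093391
                   = 0.757746

This means approximately 75.8% of outcomes fall in the interval [4, 9].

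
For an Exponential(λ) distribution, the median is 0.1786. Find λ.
λ = 3.8810

For X ~ Exponential(λ), the CDF is F(x) = 1 - e^(-λx).
The median m satisfies F(m) = 0.5:
1 - e^(-λm) = 0.5
e^(-λm) = 0.5
λm = ln(2)
m = ln(2) / λ

Given m = 0.1786:
λ = ln(2) / 0.1786 = 0.693147 / 0.1786 = 3.8810

Verification: ln(2) / 3.8810 = 0.1786 ✓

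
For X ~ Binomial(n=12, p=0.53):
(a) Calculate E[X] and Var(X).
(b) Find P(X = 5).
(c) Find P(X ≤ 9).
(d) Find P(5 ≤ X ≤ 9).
(a) E[X] = 6.3600, Var(X) = 2.9892
(b) P(X = 5) = 0.167799
(c) P(X ≤ 9) = 0.968783
(d) P(5 ≤ X ≤ 9) = 0.827687

We have X ~ Binomial(n=12, p=0.53).

(a) Moments:
E[X] = 6.3600
Var(X) = 2.9892
σ = √Var(X) = 1.7289

(b) Point probability using PMF:
P(X = 5) = 0.167799

(c) Cumulative probability using CDF:
P(X ≤ 9) = F(9) = 0.968783

(d) Range probability:
P(5 ≤ X ≤ 9) = P(X ≤ 9) - P(X ≤ 4)
                   = F(9) - F(4)
                   = 0.968783 - 0.141097
                   = 0.827687

This means approximately 82.8% of outcomes fall in the interval [5, 9].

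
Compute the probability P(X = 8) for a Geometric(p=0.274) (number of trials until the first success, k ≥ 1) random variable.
0.029128

We have X ~ Geometric(p=0.274) (number of trials until the first success, k ≥ 1).

For a Geometric distribution, the PMF gives us the probability of each outcome.

Using the PMF formula:
P(X = 8) = 0.029128

Rounded to 4 decimal places: 0.0291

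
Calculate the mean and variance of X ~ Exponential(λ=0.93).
E[X] = 1.0753, Var(X) = 1.1562

We have X ~ Exponential(λ=0.93).

For an Exponential distribution with λ=0.93:

Expected value:
E[X] = 1.0753

Variance:
Var(X) = 1.1562

Standard deviation:
σ = √Var(X) = 1.0753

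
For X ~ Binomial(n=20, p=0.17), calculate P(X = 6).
0.068892

We have X ~ Binomial(n=20, p=0.17).

For a Binomial distribution, the PMF gives us the probability of each outcome.

Using the PMF formula:
P(X = 6) = 0.068892

Rounded to 4 decimal places: 0.0689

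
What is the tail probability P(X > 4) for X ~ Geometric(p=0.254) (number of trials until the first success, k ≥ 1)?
0.309710

We have X ~ Geometric(p=0.254) (number of trials until the first success, k ≥ 1).

P(X > 4) = 1 - P(X ≤ 4)
                = 1 - F(4)
                = 1 - 0.690290
                = 0.309710

So there's approximately a 31.0% chance that X exceeds 4.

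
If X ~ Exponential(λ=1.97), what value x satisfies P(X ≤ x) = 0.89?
1.1204

We have X ~ Exponential(λ=1.97).

We want to find x such that P(X ≤ x) = 0.89.

This is the 89th percentile, which means 89% of values fall below this point.

Using the inverse CDF (quantile function):
x = F⁻¹(0.89) = 1.1204

Verification: P(X ≤ 1.1204) = 0.89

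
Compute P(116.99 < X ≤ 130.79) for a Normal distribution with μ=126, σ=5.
0.795196

We have X ~ Normal(μ=126, σ=5).

To find P(116.99 < X ≤ 130.79), we use:
P(116.99 < X ≤ 130.79) = P(X ≤ 130.79) - P(X ≤ 116.99)
                 = F(130.79) - F(116.99)
                 = 0.830969 - 0.035773
                 = 0.795196

So there's approximately a 79.5% chance that X falls in this range.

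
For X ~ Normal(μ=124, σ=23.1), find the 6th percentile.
88.0847

We have X ~ Normal(μ=124, σ=23.1).

We want to find x such that P(X ≤ x) = 0.06.

This is the 6th percentile, which means 6% of values fall below this point.

Using the inverse CDF (quantile function):
x = F⁻¹(0.06) = 88.0847

Verification: P(X ≤ 88.0847) = 0.06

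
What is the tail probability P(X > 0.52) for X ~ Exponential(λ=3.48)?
0.163720

We have X ~ Exponential(λ=3.48).

P(X > 0.52) = 1 - P(X ≤ 0.52)
                = 1 - F(0.52)
                = 1 - 0.836280
                = 0.163720

So there's approximately a 16.4% chance that X exceeds 0.52.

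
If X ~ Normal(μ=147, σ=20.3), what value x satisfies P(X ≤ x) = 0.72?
158.8317

We have X ~ Normal(μ=147, σ=20.3).

We want to find x such that P(X ≤ x) = 0.72.

This is the 72nd percentile, which means 72% of values fall below this point.

Using the inverse CDF (quantile function):
x = F⁻¹(0.72) = 158.8317

Verification: P(X ≤ 158.8317) = 0.72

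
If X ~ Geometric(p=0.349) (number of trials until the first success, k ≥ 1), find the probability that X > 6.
0.076118

We have X ~ Geometric(p=0.349) (number of trials until the first success, k ≥ 1).

P(X > 6) = 1 - P(X ≤ 6)
                = 1 - F(6)
                = 1 - 0.923882
                = 0.076118

So there's approximately a 7.6% chance that X exceeds 6.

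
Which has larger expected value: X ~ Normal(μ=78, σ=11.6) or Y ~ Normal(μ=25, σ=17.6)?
X has larger mean (78.0000 > 25.0000)

Compute the expected value for each distribution:

X ~ Normal(μ=78, σ=11.6):
E[X] = 78.0000

Y ~ Normal(μ=25, σ=17.6):
E[Y] = 25.0000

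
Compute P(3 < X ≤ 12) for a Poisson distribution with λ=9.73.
0.803848

We have X ~ Poisson(λ=9.73).

To find P(3 < X ≤ 12), we use:
P(3 < X ≤ 12) = P(X ≤ 12) - P(X ≤ 3)
                 = F(12) - F(3)
                 = 0.816432 - 0.012584
                 = 0.803848

So there's approximately a 80.4% chance that X falls in this range.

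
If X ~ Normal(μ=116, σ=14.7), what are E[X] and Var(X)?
E[X] = 116.0000, Var(X) = 216.0900

We have X ~ Normal(μ=116, σ=14.7).

For a Normal distribution with μ=116, σ=14.7:

Expected value:
E[X] = 116.0000

Variance:
Var(X) = 216.0900

Standard deviation:
σ = √Var(X) = 14.7000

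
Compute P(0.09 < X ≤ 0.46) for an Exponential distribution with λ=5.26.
0.533924

We have X ~ Exponential(λ=5.26).

To find P(0.09 < X ≤ 0.46), we use:
P(0.09 < X ≤ 0.46) = P(X ≤ 0.46) - P(X ≤ 0.09)
                 = F(0.46) - F(0.09)
                 = 0.911043 - 0.377119
                 = 0.533924

So there's approximately a 53.4% chance that X falls in this range.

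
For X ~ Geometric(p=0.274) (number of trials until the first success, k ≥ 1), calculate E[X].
3.6496

We have X ~ Geometric(p=0.274) (number of trials until the first success, k ≥ 1).

For a Geometric distribution with p=0.274 (number of trials until the first success, k ≥ 1):
E[X] = 3.6496

This is the expected (average) value of X.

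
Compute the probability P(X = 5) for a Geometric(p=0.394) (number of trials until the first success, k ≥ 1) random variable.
0.053136

We have X ~ Geometric(p=0.394) (number of trials until the first success, k ≥ 1).

For a Geometric distribution, the PMF gives us the probability of each outcome.

Using the PMF formula:
P(X = 5) = 0.053136

Rounded to 4 decimal places: 0.0531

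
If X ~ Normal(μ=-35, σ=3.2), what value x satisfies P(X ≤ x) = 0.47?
-35.2409

We have X ~ Normal(μ=-35, σ=3.2).

We want to find x such that P(X ≤ x) = 0.47.

This is the 47th percentile, which means 47% of values fall below this point.

Using the inverse CDF (quantile function):
x = F⁻¹(0.47) = -35.2409

Verification: P(X ≤ -35.2409) = 0.47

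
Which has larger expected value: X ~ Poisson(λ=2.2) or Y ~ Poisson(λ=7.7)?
Y has larger mean (7.7000 > 2.2000)

Compute the expected value for each distribution:

X ~ Poisson(λ=2.2):
E[X] = 2.2000

Y ~ Poisson(λ=7.7):
E[Y] = 7.7000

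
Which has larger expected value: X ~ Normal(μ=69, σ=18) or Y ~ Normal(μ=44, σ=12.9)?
X has larger mean (69.0000 > 44.0000)

Compute the expected value for each distribution:

X ~ Normal(μ=69, σ=18):
E[X] = 69.0000

Y ~ Normal(μ=44, σ=12.9):
E[Y] = 44.0000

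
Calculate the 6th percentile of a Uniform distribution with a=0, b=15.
0.9000

We have X ~ Uniform(a=0, b=15).

We want to find x such that P(X ≤ x) = 0.06.

This is the 6th percentile, which means 6% of values fall below this point.

Using the inverse CDF (quantile function):
x = F⁻¹(0.06) = 0.9000

Verification: P(X ≤ 0.9000) = 0.06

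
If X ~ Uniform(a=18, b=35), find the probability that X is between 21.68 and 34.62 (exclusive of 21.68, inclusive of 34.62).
0.761176

We have X ~ Uniform(a=18, b=35).

To find P(21.68 < X ≤ 34.62), we use:
P(21.68 < X ≤ 34.62) = P(X ≤ 34.62) - P(X ≤ 21.68)
                 = F(34.62) - F(21.68)
                 = 0.977647 - 0.216471
                 = 0.761176

So there's approximately a 76.1% chance that X falls in this range.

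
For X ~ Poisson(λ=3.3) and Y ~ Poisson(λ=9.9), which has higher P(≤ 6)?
X has higher probability (P(X ≤ 6) = 0.9490 > P(Y ≤ 6) = 0.1366)

Compute P(≤ 6) for each distribution:

X ~ Poisson(λ=3.3):
P(X ≤ 6) = 0.9490

Y ~ Poisson(λ=9.9):
P(Y ≤ 6) = 0.1366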